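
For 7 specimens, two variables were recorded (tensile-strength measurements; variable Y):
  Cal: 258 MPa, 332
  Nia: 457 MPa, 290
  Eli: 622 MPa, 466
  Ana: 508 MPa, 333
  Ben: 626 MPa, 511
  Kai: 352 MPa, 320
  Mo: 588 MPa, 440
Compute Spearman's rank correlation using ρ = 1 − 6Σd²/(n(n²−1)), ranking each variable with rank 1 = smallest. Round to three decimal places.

0.857

Ranks of variable 1: 1, 3, 6, 4, 7, 2, 5
Ranks of variable 2: 3, 1, 6, 4, 7, 2, 5
d = r₁ − r₂: -2, 2, 0, 0, 0, 0, 0
d²: 4, 4, 0, 0, 0, 0, 0; Σd² = 8
ρ = 1 − 6·8/(7·48) = 1 − 48/336 = 0.857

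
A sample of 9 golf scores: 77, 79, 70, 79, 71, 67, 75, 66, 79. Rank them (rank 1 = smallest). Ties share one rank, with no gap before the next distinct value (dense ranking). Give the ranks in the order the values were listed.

6, 7, 3, 7, 4, 2, 5, 1, 7

Sorted (ascending): 66, 67, 70, 71, 75, 77, 79, 79, 79
The 3 values of 79 share dense rank 7.
Remaining distinct values take the next consecutive integers.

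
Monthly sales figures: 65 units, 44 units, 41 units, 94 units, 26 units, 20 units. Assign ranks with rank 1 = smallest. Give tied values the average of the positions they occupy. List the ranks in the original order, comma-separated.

5, 4, 3, 6, 2, 1

Sorted (ascending): 20, 26, 41, 44, 65, 94
No ties — each value takes its position as its rank.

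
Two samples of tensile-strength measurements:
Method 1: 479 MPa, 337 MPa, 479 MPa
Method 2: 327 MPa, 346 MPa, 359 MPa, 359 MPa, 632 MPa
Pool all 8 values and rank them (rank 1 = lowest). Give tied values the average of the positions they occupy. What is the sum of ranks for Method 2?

21

Sorted (ascending): 327, 337, 346, 359, 359, 479, 479, 632
The 2 values of 359 occupy positions 4–5 → average rank (4+5)/2 = 4.5.
The 2 values of 479 occupy positions 6–7 → average rank (6+7)/2 = 6.5.
Method 2 values → pooled ranks: 327→1, 346→3, 359→4.5, 359→4.5, 632→8
Rank sum = 1 + 3 + 4.5 + 4.5 + 8 = 21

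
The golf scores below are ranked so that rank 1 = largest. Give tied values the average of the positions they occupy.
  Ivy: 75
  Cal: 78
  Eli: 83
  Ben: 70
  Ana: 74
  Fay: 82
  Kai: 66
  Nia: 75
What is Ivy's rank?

Sorted (descending): 83, 82, 78, 75, 75, 74, 70, 66
The 2 values of 75 occupy positions 4–5 → average rank (4+5)/2 = 4.5.
Ivy has value 75 → rank 4.5.

4.5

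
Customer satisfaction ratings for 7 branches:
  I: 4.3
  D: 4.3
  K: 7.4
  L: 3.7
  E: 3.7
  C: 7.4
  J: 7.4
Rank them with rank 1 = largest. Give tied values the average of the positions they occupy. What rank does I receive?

4.5

Sorted (descending): 7.4, 7.4, 7.4, 4.3, 4.3, 3.7, 3.7
The 3 values of 7.4 occupy positions 1–3 → average rank 2.
The 2 values of 4.3 occupy positions 4–5 → average rank (4+5)/2 = 4.5.
The 2 values of 3.7 occupy positions 6–7 → average rank (6+7)/2 = 6.5.
I has value 4.3 → rank 4.5.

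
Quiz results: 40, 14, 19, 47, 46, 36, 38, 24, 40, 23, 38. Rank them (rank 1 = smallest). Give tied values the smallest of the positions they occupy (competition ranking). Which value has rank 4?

24

Sorted (ascending): 14, 19, 23, 24, 36, 38, 38, 40, 40, 46, 47
The 2 values of 38 occupy positions 6–7 → each gets rank 6.
The 2 values of 40 occupy positions 8–9 → each gets rank 8.
Rank 4 → value 24.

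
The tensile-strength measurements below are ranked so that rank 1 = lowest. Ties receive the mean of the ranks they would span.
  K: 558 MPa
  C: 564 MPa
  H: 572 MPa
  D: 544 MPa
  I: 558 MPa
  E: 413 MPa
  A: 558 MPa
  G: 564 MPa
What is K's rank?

4

Sorted (ascending): 413, 544, 558, 558, 558, 564, 564, 572
The 3 values of 558 occupy positions 3–5 → average rank 4.
The 2 values of 564 occupy positions 6–7 → average rank (6+7)/2 = 6.5.
K has value 558 MPa → rank 4.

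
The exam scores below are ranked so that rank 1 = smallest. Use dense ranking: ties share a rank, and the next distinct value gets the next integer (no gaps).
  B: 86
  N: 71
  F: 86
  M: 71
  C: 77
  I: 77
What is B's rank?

Sorted (ascending): 71, 71, 77, 77, 86, 86
The 2 values of 71 share dense rank 1.
The 2 values of 77 share dense rank 2.
The 2 values of 86 share dense rank 3.
B has value 86 → rank 3.

3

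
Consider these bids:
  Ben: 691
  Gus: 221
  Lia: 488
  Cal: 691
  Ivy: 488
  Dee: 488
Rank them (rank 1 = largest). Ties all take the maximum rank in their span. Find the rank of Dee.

5

Sorted (descending): 691, 691, 488, 488, 488, 221
The 2 values of 691 occupy positions 1–2 → each gets rank 2.
The 3 values of 488 occupy positions 3–5 → each gets rank 5.
Dee has value 488 → rank 5.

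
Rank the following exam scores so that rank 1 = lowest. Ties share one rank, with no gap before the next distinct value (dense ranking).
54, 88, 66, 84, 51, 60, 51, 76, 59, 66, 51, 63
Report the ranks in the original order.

2, 9, 6, 8, 1, 4, 1, 7, 3, 6, 1, 5

Sorted (ascending): 51, 51, 51, 54, 59, 60, 63, 66, 66, 76, 84, 88
The 3 values of 51 share dense rank 1.
The 2 values of 66 share dense rank 6.
Remaining distinct values take the next consecutive integers.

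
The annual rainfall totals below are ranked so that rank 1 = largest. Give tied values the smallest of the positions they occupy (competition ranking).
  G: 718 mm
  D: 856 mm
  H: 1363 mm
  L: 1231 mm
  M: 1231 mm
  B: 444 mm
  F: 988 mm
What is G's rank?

Sorted (descending): 1363, 1231, 1231, 988, 856, 718, 444
The 2 values of 1231 occupy positions 2–3 → each gets rank 2.
G has value 718 mm → rank 6.

6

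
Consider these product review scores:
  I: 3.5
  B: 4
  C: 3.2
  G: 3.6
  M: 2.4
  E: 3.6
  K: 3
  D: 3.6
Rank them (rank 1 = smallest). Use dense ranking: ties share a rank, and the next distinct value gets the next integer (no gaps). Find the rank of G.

Sorted (ascending): 2.4, 3, 3.2, 3.5, 3.6, 3.6, 3.6, 4
The 3 values of 3.6 share dense rank 5.
Remaining distinct values take the next consecutive integers.
G has value 3.6 → rank 5.

5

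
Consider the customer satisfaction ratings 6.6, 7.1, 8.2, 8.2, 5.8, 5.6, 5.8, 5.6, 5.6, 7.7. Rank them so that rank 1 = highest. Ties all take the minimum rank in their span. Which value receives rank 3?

Sorted (descending): 8.2, 8.2, 7.7, 7.1, 6.6, 5.8, 5.8, 5.6, 5.6, 5.6
The 2 values of 8.2 occupy positions 1–2 → each gets rank 1.
The 2 values of 5.8 occupy positions 6–7 → each gets rank 6.
The 3 values of 5.6 occupy positions 8–10 → each gets rank 8.
Rank 3 → value 7.7.

7.7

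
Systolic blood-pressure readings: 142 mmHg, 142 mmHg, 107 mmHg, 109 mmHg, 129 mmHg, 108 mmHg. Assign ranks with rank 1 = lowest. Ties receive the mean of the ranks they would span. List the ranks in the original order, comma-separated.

Sorted (ascending): 107, 108, 109, 129, 142, 142
The 2 values of 142 occupy positions 5–6 → average rank (5+6)/2 = 5.5.

5.5, 5.5, 1, 3, 4, 2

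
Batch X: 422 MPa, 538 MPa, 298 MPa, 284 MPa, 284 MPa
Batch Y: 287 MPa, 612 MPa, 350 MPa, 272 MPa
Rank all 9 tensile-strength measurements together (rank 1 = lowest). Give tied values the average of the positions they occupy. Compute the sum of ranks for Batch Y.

Sorted (ascending): 272, 284, 284, 287, 298, 350, 422, 538, 612
The 2 values of 284 occupy positions 2–3 → average rank (2+3)/2 = 2.5.
Batch Y values → pooled ranks: 287→4, 612→9, 350→6, 272→1
Rank sum = 4 + 9 + 6 + 1 = 20

20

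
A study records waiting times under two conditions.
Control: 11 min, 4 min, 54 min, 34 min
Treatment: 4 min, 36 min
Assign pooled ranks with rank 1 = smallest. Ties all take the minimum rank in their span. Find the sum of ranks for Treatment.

Sorted (ascending): 4, 4, 11, 34, 36, 54
The 2 values of 4 occupy positions 1–2 → each gets rank 1.
Treatment values → pooled ranks: 4→1, 36→5
Rank sum = 1 + 5 = 6

6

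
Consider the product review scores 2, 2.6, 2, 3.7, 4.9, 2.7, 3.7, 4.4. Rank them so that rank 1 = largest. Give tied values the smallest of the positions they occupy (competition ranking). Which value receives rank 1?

4.9

Sorted (descending): 4.9, 4.4, 3.7, 3.7, 2.7, 2.6, 2, 2
The 2 values of 3.7 occupy positions 3–4 → each gets rank 3.
The 2 values of 2 occupy positions 7–8 → each gets rank 7.
Rank 1 → value 4.9.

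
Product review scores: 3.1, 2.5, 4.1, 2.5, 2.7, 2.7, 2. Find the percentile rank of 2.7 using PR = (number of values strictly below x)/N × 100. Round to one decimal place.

N = 7.
Strictly below 2.7: 3. Equal to 2.7: 2.
PR = 3/7 × 100 = 42.9

42.9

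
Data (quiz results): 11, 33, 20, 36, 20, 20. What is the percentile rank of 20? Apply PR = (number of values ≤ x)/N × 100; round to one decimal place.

N = 6.
Strictly below 20: 1. Equal to 20: 3.
PR = 4/6 × 100 = 66.7

66.7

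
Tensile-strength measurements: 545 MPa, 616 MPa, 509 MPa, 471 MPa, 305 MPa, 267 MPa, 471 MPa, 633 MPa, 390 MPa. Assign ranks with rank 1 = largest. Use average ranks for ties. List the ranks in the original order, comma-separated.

Sorted (descending): 633, 616, 545, 509, 471, 471, 390, 305, 267
The 2 values of 471 occupy positions 5–6 → average rank (5+6)/2 = 5.5.

3, 2, 4, 5.5, 8, 9, 5.5, 1, 7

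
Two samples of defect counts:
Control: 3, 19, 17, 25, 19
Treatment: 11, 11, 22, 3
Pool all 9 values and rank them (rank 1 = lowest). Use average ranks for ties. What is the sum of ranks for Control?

Sorted (ascending): 3, 3, 11, 11, 17, 19, 19, 22, 25
The 2 values of 3 occupy positions 1–2 → average rank (1+2)/2 = 1.5.
The 2 values of 11 occupy positions 3–4 → average rank (3+4)/2 = 3.5.
The 2 values of 19 occupy positions 6–7 → average rank (6+7)/2 = 6.5.
Control values → pooled ranks: 3→1.5, 19→6.5, 17→5, 25→9, 19→6.5
Rank sum = 1.5 + 6.5 + 5 + 9 + 6.5 = 28.5

28.5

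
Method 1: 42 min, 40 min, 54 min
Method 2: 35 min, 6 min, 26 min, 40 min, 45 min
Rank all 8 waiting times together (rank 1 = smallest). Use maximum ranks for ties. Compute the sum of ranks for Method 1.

Sorted (ascending): 6, 26, 35, 40, 40, 42, 45, 54
The 2 values of 40 occupy positions 4–5 → each gets rank 5.
Method 1 values → pooled ranks: 42→6, 40→5, 54→8
Rank sum = 6 + 5 + 8 = 19

19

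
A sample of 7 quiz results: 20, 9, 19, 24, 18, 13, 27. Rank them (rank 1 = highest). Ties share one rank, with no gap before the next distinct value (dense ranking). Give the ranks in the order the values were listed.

Sorted (descending): 27, 24, 20, 19, 18, 13, 9
No ties — each value takes its position as its rank.

3, 7, 4, 2, 5, 6, 1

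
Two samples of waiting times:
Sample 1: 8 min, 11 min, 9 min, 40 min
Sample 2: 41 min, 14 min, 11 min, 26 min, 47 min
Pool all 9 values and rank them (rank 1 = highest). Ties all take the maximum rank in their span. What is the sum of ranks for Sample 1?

27

Sorted (descending): 47, 41, 40, 26, 14, 11, 11, 9, 8
The 2 values of 11 occupy positions 6–7 → each gets rank 7.
Sample 1 values → pooled ranks: 8→9, 11→7, 9→8, 40→3
Rank sum = 9 + 7 + 8 + 3 = 27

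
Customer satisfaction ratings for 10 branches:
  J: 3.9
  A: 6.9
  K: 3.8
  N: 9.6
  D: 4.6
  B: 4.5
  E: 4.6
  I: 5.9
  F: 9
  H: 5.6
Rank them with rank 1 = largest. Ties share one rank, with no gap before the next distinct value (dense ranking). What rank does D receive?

6

Sorted (descending): 9.6, 9, 6.9, 5.9, 5.6, 4.6, 4.6, 4.5, 3.9, 3.8
The 2 values of 4.6 share dense rank 6.
Remaining distinct values take the next consecutive integers.
D has value 4.6 → rank 6.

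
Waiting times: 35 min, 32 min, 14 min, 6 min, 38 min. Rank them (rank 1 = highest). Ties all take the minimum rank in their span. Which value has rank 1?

Sorted (descending): 38, 35, 32, 14, 6
No ties — each value takes its position as its rank.
Rank 1 → value 38.

38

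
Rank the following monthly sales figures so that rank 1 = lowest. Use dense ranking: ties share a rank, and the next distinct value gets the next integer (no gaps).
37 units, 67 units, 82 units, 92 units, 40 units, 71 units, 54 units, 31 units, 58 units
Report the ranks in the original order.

2, 6, 8, 9, 3, 7, 4, 1, 5

Sorted (ascending): 31, 37, 40, 54, 58, 67, 71, 82, 92
No ties — each value takes its position as its rank.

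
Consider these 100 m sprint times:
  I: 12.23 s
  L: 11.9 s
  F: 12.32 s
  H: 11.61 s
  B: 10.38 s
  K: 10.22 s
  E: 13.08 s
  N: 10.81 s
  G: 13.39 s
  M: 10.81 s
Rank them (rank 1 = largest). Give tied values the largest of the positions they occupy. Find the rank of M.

Sorted (descending): 13.39, 13.08, 12.32, 12.23, 11.9, 11.61, 10.81, 10.81, 10.38, 10.22
The 2 values of 10.81 occupy positions 7–8 → each gets rank 8.
M has value 10.81 s → rank 8.

8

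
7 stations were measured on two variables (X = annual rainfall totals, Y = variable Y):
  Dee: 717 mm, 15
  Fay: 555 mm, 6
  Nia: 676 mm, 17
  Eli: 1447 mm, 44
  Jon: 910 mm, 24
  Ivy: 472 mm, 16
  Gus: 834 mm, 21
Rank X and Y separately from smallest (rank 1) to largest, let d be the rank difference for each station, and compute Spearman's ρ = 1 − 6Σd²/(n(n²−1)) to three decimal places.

0.821

Ranks of variable 1: 4, 2, 3, 7, 6, 1, 5
Ranks of variable 2: 2, 1, 4, 7, 6, 3, 5
d = r₁ − r₂: 2, 1, -1, 0, 0, -2, 0
d²: 4, 1, 1, 0, 0, 4, 0; Σd² = 10
ρ = 1 − 6·10/(7·48) = 1 − 60/336 = 0.821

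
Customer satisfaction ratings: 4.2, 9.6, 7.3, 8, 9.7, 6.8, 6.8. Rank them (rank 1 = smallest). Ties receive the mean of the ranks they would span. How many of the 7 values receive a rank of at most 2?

Sorted (ascending): 4.2, 6.8, 6.8, 7.3, 8, 9.6, 9.7
The 2 values of 6.8 occupy positions 2–3 → average rank (2+3)/2 = 2.5.
Ranks ≤ 2: {1} → 1 value.

1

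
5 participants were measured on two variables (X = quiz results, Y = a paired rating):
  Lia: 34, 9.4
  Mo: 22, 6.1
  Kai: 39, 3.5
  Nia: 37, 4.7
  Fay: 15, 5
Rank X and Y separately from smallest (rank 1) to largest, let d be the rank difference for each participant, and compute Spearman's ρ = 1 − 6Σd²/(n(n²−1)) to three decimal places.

Ranks of variable 1: 3, 2, 5, 4, 1
Ranks of variable 2: 5, 4, 1, 2, 3
d = r₁ − r₂: -2, -2, 4, 2, -2
d²: 4, 4, 16, 4, 4; Σd² = 32
ρ = 1 − 6·32/(5·24) = 1 − 192/120 = -0.600

-0.600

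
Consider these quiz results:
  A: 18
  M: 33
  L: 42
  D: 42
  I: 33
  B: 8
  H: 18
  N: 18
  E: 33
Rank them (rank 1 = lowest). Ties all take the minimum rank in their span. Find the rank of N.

Sorted (ascending): 8, 18, 18, 18, 33, 33, 33, 42, 42
The 3 values of 18 occupy positions 2–4 → each gets rank 2.
The 3 values of 33 occupy positions 5–7 → each gets rank 5.
The 2 values of 42 occupy positions 8–9 → each gets rank 8.
N has value 18 → rank 2.

2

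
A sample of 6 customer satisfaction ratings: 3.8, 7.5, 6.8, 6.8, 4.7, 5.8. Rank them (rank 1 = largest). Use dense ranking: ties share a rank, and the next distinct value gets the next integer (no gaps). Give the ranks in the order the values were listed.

Sorted (descending): 7.5, 6.8, 6.8, 5.8, 4.7, 3.8
The 2 values of 6.8 share dense rank 2.
Remaining distinct values take the next consecutive integers.

5, 1, 2, 2, 4, 3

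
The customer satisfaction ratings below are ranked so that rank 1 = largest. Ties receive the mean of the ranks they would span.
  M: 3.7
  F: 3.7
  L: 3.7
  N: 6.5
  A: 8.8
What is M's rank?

4

Sorted (descending): 8.8, 6.5, 3.7, 3.7, 3.7
The 3 values of 3.7 occupy positions 3–5 → average rank 4.
M has value 3.7 → rank 4.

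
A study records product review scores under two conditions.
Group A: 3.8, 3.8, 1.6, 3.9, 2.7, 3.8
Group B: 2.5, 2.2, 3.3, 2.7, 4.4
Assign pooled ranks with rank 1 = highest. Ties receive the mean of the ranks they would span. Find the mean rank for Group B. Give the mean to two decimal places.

Sorted (descending): 4.4, 3.9, 3.8, 3.8, 3.8, 3.3, 2.7, 2.7, 2.5, 2.2, 1.6
The 3 values of 3.8 occupy positions 3–5 → average rank 4.
The 2 values of 2.7 occupy positions 7–8 → average rank (7+8)/2 = 7.5.
Group B values → pooled ranks: 2.5→9, 2.2→10, 3.3→6, 2.7→7.5, 4.4→1
Mean rank = (9 + 10 + 6 + 7.5 + 1) / 5 = 6.70

6.70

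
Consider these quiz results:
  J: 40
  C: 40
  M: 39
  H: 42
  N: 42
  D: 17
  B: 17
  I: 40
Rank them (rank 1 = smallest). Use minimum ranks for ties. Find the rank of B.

1

Sorted (ascending): 17, 17, 39, 40, 40, 40, 42, 42
The 2 values of 17 occupy positions 1–2 → each gets rank 1.
The 3 values of 40 occupy positions 4–6 → each gets rank 4.
The 2 values of 42 occupy positions 7–8 → each gets rank 7.
B has value 17 → rank 1.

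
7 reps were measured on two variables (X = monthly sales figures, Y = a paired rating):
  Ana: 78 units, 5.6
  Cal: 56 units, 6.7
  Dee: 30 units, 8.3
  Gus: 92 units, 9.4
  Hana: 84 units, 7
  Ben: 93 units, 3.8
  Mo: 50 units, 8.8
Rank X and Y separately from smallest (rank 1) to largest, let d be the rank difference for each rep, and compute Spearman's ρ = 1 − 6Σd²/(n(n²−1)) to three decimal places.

Ranks of variable 1: 4, 3, 1, 6, 5, 7, 2
Ranks of variable 2: 2, 3, 5, 7, 4, 1, 6
d = r₁ − r₂: 2, 0, -4, -1, 1, 6, -4
d²: 4, 0, 16, 1, 1, 36, 16; Σd² = 74
ρ = 1 − 6·74/(7·48) = 1 − 444/336 = -0.321

-0.321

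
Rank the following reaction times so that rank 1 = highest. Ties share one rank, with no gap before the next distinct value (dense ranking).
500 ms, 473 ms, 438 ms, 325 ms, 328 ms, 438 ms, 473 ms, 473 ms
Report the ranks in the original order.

Sorted (descending): 500, 473, 473, 473, 438, 438, 328, 325
The 3 values of 473 share dense rank 2.
The 2 values of 438 share dense rank 3.
Remaining distinct values take the next consecutive integers.

1, 2, 3, 5, 4, 3, 2, 2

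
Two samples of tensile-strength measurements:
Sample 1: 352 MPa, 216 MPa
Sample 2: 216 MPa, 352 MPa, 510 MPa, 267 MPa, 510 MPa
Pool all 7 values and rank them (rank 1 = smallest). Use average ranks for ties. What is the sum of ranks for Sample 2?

22

Sorted (ascending): 216, 216, 267, 352, 352, 510, 510
The 2 values of 216 occupy positions 1–2 → average rank (1+2)/2 = 1.5.
The 2 values of 352 occupy positions 4–5 → average rank (4+5)/2 = 4.5.
The 2 values of 510 occupy positions 6–7 → average rank (6+7)/2 = 6.5.
Sample 2 values → pooled ranks: 216→1.5, 352→4.5, 510→6.5, 267→3, 510→6.5
Rank sum = 1.5 + 4.5 + 6.5 + 3 + 6.5 = 22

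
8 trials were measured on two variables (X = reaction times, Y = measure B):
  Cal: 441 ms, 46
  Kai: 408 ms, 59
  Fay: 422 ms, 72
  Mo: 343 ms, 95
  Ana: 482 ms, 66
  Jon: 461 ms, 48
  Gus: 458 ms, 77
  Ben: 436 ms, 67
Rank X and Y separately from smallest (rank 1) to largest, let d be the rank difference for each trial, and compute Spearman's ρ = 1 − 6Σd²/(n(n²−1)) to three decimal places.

-0.405

Ranks of variable 1: 5, 2, 3, 1, 8, 7, 6, 4
Ranks of variable 2: 1, 3, 6, 8, 4, 2, 7, 5
d = r₁ − r₂: 4, -1, -3, -7, 4, 5, -1, -1
d²: 16, 1, 9, 49, 16, 25, 1, 1; Σd² = 118
ρ = 1 − 6·118/(8·63) = 1 − 708/504 = -0.405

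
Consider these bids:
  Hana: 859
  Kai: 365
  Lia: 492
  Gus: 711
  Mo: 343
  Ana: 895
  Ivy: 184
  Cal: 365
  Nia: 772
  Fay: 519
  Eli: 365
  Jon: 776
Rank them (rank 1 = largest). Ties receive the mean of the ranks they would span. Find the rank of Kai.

Sorted (descending): 895, 859, 776, 772, 711, 519, 492, 365, 365, 365, 343, 184
The 3 values of 365 occupy positions 8–10 → average rank 9.
Kai has value 365 → rank 9.

9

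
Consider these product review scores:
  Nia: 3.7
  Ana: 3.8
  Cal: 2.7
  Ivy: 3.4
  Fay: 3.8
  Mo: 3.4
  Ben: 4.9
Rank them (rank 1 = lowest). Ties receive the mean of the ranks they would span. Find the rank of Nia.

4

Sorted (ascending): 2.7, 3.4, 3.4, 3.7, 3.8, 3.8, 4.9
The 2 values of 3.4 occupy positions 2–3 → average rank (2+3)/2 = 2.5.
The 2 values of 3.8 occupy positions 5–6 → average rank (5+6)/2 = 5.5.
Nia has value 3.7 → rank 4.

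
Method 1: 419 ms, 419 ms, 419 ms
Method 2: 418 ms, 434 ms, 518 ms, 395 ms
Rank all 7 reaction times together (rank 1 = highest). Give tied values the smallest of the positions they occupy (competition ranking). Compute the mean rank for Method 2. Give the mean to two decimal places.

Sorted (descending): 518, 434, 419, 419, 419, 418, 395
The 3 values of 419 occupy positions 3–5 → each gets rank 3.
Method 2 values → pooled ranks: 418→6, 434→2, 518→1, 395→7
Mean rank = (6 + 2 + 1 + 7) / 4 = 4.00

4.00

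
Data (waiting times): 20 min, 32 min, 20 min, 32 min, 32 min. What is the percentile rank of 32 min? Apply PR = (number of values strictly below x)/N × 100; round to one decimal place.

N = 5.
Strictly below 32: 2. Equal to 32: 3.
PR = 2/5 × 100 = 40.0

40.0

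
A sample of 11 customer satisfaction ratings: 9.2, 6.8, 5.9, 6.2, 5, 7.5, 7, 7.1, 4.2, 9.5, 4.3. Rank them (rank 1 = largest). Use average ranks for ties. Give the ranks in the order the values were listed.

Sorted (descending): 9.5, 9.2, 7.5, 7.1, 7, 6.8, 6.2, 5.9, 5, 4.3, 4.2
No ties — each value takes its position as its rank.

2, 6, 8, 7, 9, 3, 5, 4, 11, 1, 10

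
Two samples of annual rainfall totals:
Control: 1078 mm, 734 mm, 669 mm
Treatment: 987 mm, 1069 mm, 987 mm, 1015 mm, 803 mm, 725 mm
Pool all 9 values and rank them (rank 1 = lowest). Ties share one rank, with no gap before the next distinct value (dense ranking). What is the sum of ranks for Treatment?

Sorted (ascending): 669, 725, 734, 803, 987, 987, 1015, 1069, 1078
The 2 values of 987 share dense rank 5.
Remaining distinct values take the next consecutive integers.
Treatment values → pooled ranks: 987→5, 1069→7, 987→5, 1015→6, 803→4, 725→2
Rank sum = 5 + 7 + 5 + 6 + 4 + 2 = 29

29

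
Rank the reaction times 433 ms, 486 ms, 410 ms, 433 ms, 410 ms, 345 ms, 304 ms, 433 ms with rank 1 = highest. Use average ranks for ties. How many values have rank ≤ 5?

4

Sorted (descending): 486, 433, 433, 433, 410, 410, 345, 304
The 3 values of 433 occupy positions 2–4 → average rank 3.
The 2 values of 410 occupy positions 5–6 → average rank (5+6)/2 = 5.5.
Ranks ≤ 5: {1, 3, 3, 3} → 4 values.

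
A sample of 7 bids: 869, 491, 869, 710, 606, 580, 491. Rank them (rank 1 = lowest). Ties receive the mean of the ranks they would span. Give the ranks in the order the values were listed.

6.5, 1.5, 6.5, 5, 4, 3, 1.5

Sorted (ascending): 491, 491, 580, 606, 710, 869, 869
The 2 values of 491 occupy positions 1–2 → average rank (1+2)/2 = 1.5.
The 2 values of 869 occupy positions 6–7 → average rank (6+7)/2 = 6.5.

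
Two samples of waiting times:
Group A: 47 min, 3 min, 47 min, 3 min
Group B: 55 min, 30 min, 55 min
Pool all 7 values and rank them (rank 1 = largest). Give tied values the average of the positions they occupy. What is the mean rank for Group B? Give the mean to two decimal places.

Sorted (descending): 55, 55, 47, 47, 30, 3, 3
The 2 values of 55 occupy positions 1–2 → average rank (1+2)/2 = 1.5.
The 2 values of 47 occupy positions 3–4 → average rank (3+4)/2 = 3.5.
The 2 values of 3 occupy positions 6–7 → average rank (6+7)/2 = 6.5.
Group B values → pooled ranks: 55→1.5, 30→5, 55→1.5
Mean rank = (1.5 + 5 + 1.5) / 3 = 2.67

2.67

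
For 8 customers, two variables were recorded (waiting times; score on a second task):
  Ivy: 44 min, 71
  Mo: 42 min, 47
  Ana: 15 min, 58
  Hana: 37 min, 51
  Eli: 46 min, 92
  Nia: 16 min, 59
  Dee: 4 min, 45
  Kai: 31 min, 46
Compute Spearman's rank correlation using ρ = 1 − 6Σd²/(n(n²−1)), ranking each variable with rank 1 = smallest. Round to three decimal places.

0.619

Ranks of variable 1: 7, 6, 2, 5, 8, 3, 1, 4
Ranks of variable 2: 7, 3, 5, 4, 8, 6, 1, 2
d = r₁ − r₂: 0, 3, -3, 1, 0, -3, 0, 2
d²: 0, 9, 9, 1, 0, 9, 0, 4; Σd² = 32
ρ = 1 − 6·32/(8·63) = 1 − 192/504 = 0.619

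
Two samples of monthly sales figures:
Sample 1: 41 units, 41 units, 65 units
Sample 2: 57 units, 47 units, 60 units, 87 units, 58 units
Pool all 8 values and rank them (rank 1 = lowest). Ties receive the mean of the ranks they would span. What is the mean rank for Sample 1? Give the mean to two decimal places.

Sorted (ascending): 41, 41, 47, 57, 58, 60, 65, 87
The 2 values of 41 occupy positions 1–2 → average rank (1+2)/2 = 1.5.
Sample 1 values → pooled ranks: 41→1.5, 41→1.5, 65→7
Mean rank = (1.5 + 1.5 + 7) / 3 = 3.33

3.33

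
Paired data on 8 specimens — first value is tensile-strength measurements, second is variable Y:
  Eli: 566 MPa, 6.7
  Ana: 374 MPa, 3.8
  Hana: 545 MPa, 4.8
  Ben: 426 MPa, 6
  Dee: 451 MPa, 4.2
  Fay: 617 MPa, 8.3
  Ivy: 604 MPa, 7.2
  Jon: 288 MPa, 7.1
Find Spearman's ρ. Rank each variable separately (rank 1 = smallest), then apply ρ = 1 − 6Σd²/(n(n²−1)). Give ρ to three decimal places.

Ranks of variable 1: 6, 2, 5, 3, 4, 8, 7, 1
Ranks of variable 2: 5, 1, 3, 4, 2, 8, 7, 6
d = r₁ − r₂: 1, 1, 2, -1, 2, 0, 0, -5
d²: 1, 1, 4, 1, 4, 0, 0, 25; Σd² = 36
ρ = 1 − 6·36/(8·63) = 1 − 216/504 = 0.571

0.571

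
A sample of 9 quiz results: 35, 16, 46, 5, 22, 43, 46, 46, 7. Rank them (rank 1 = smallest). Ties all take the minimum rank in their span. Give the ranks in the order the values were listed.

5, 3, 7, 1, 4, 6, 7, 7, 2

Sorted (ascending): 5, 7, 16, 22, 35, 43, 46, 46, 46
The 3 values of 46 occupy positions 7–9 → each gets rank 7.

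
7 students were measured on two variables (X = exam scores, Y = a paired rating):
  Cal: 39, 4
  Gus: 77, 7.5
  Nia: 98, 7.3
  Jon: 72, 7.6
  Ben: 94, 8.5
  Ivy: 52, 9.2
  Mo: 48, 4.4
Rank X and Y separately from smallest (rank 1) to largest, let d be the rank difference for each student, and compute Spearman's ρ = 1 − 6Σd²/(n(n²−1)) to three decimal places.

Ranks of variable 1: 1, 5, 7, 4, 6, 3, 2
Ranks of variable 2: 1, 4, 3, 5, 6, 7, 2
d = r₁ − r₂: 0, 1, 4, -1, 0, -4, 0
d²: 0, 1, 16, 1, 0, 16, 0; Σd² = 34
ρ = 1 − 6·34/(7·48) = 1 − 204/336 = 0.393

0.393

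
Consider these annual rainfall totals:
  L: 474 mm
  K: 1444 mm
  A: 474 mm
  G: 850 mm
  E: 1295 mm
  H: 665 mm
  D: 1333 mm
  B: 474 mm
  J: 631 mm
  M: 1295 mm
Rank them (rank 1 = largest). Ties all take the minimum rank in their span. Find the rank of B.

8

Sorted (descending): 1444, 1333, 1295, 1295, 850, 665, 631, 474, 474, 474
The 2 values of 1295 occupy positions 3–4 → each gets rank 3.
The 3 values of 474 occupy positions 8–10 → each gets rank 8.
B has value 474 mm → rank 8.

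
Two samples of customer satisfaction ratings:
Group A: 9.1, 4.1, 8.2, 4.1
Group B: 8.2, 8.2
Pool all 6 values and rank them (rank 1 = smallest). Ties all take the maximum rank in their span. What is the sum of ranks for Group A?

Sorted (ascending): 4.1, 4.1, 8.2, 8.2, 8.2, 9.1
The 2 values of 4.1 occupy positions 1–2 → each gets rank 2.
The 3 values of 8.2 occupy positions 3–5 → each gets rank 5.
Group A values → pooled ranks: 9.1→6, 4.1→2, 8.2→5, 4.1→2
Rank sum = 6 + 2 + 5 + 2 = 15

15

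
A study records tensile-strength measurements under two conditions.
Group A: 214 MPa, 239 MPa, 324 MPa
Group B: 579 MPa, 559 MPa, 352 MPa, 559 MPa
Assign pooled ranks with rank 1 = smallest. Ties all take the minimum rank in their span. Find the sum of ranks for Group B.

Sorted (ascending): 214, 239, 324, 352, 559, 559, 579
The 2 values of 559 occupy positions 5–6 → each gets rank 5.
Group B values → pooled ranks: 579→7, 559→5, 352→4, 559→5
Rank sum = 7 + 5 + 4 + 5 = 21

21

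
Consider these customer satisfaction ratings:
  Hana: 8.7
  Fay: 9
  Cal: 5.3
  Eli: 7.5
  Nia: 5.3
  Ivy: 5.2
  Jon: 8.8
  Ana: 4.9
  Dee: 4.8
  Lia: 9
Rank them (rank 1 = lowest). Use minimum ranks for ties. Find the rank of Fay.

9

Sorted (ascending): 4.8, 4.9, 5.2, 5.3, 5.3, 7.5, 8.7, 8.8, 9, 9
The 2 values of 5.3 occupy positions 4–5 → each gets rank 4.
The 2 values of 9 occupy positions 9–10 → each gets rank 9.
Fay has value 9 → rank 9.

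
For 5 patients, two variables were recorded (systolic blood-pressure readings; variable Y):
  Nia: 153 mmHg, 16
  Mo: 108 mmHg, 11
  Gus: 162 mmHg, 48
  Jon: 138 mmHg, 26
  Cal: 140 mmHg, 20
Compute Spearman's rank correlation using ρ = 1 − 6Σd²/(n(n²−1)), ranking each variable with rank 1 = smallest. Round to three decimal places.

Ranks of variable 1: 4, 1, 5, 2, 3
Ranks of variable 2: 2, 1, 5, 4, 3
d = r₁ − r₂: 2, 0, 0, -2, 0
d²: 4, 0, 0, 4, 0; Σd² = 8
ρ = 1 − 6·8/(5·24) = 1 − 48/120 = 0.600

0.600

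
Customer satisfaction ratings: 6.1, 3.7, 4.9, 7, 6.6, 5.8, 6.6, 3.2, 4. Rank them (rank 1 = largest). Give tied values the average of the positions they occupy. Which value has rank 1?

7

Sorted (descending): 7, 6.6, 6.6, 6.1, 5.8, 4.9, 4, 3.7, 3.2
The 2 values of 6.6 occupy positions 2–3 → average rank (2+3)/2 = 2.5.
Rank 1 → value 7.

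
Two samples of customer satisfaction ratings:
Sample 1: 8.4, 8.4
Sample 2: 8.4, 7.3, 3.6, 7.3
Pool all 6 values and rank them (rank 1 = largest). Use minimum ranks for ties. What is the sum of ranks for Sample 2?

15

Sorted (descending): 8.4, 8.4, 8.4, 7.3, 7.3, 3.6
The 3 values of 8.4 occupy positions 1–3 → each gets rank 1.
The 2 values of 7.3 occupy positions 4–5 → each gets rank 4.
Sample 2 values → pooled ranks: 8.4→1, 7.3→4, 3.6→6, 7.3→4
Rank sum = 1 + 4 + 6 + 4 = 15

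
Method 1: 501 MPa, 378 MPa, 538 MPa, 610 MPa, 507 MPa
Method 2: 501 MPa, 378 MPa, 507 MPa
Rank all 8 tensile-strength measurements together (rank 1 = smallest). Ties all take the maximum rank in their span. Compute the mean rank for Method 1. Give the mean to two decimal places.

5.40

Sorted (ascending): 378, 378, 501, 501, 507, 507, 538, 610
The 2 values of 378 occupy positions 1–2 → each gets rank 2.
The 2 values of 501 occupy positions 3–4 → each gets rank 4.
The 2 values of 507 occupy positions 5–6 → each gets rank 6.
Method 1 values → pooled ranks: 501→4, 378→2, 538→7, 610→8, 507→6
Mean rank = (4 + 2 + 7 + 8 + 6) / 5 = 5.40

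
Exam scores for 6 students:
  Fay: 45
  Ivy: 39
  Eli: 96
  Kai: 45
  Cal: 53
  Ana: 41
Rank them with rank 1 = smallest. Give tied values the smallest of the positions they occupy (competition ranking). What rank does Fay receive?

Sorted (ascending): 39, 41, 45, 45, 53, 96
The 2 values of 45 occupy positions 3–4 → each gets rank 3.
Fay has value 45 → rank 3.

3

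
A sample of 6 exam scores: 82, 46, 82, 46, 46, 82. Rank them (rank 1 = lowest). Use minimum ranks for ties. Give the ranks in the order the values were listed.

4, 1, 4, 1, 1, 4

Sorted (ascending): 46, 46, 46, 82, 82, 82
The 3 values of 46 occupy positions 1–3 → each gets rank 1.
The 3 values of 82 occupy positions 4–6 → each gets rank 4.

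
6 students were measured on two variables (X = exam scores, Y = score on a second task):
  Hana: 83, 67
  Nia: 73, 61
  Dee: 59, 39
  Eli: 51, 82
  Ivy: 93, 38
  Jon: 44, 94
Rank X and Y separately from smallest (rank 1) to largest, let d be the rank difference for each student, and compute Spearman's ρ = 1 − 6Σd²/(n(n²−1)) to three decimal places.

-0.771

Ranks of variable 1: 5, 4, 3, 2, 6, 1
Ranks of variable 2: 4, 3, 2, 5, 1, 6
d = r₁ − r₂: 1, 1, 1, -3, 5, -5
d²: 1, 1, 1, 9, 25, 25; Σd² = 62
ρ = 1 − 6·62/(6·35) = 1 − 372/210 = -0.771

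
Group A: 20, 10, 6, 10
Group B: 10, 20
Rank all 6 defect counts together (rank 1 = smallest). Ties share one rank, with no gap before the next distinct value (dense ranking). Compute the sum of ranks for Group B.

Sorted (ascending): 6, 10, 10, 10, 20, 20
The 3 values of 10 share dense rank 2.
The 2 values of 20 share dense rank 3.
Remaining distinct values take the next consecutive integers.
Group B values → pooled ranks: 10→2, 20→3
Rank sum = 2 + 3 = 5

5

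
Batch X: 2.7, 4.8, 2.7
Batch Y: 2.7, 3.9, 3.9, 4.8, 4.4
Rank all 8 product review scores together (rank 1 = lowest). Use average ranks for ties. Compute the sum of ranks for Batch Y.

Sorted (ascending): 2.7, 2.7, 2.7, 3.9, 3.9, 4.4, 4.8, 4.8
The 3 values of 2.7 occupy positions 1–3 → average rank 2.
The 2 values of 3.9 occupy positions 4–5 → average rank (4+5)/2 = 4.5.
The 2 values of 4.8 occupy positions 7–8 → average rank (7+8)/2 = 7.5.
Batch Y values → pooled ranks: 2.7→2, 3.9→4.5, 3.9→4.5, 4.8→7.5, 4.4→6
Rank sum = 2 + 4.5 + 4.5 + 7.5 + 6 = 24.5

24.5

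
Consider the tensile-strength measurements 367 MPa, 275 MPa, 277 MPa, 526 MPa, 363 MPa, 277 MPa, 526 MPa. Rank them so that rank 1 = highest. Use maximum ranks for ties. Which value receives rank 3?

Sorted (descending): 526, 526, 367, 363, 277, 277, 275
The 2 values of 526 occupy positions 1–2 → each gets rank 2.
The 2 values of 277 occupy positions 5–6 → each gets rank 6.
Rank 3 → value 367.

367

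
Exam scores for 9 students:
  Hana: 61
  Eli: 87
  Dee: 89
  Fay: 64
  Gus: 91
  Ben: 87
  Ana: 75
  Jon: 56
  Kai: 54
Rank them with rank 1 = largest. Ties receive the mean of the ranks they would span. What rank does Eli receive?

Sorted (descending): 91, 89, 87, 87, 75, 64, 61, 56, 54
The 2 values of 87 occupy positions 3–4 → average rank (3+4)/2 = 3.5.
Eli has value 87 → rank 3.5.

3.5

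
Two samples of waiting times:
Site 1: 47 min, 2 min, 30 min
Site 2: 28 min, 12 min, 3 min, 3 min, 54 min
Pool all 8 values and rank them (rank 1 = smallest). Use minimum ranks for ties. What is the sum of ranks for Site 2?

21

Sorted (ascending): 2, 3, 3, 12, 28, 30, 47, 54
The 2 values of 3 occupy positions 2–3 → each gets rank 2.
Site 2 values → pooled ranks: 28→5, 12→4, 3→2, 3→2, 54→8
Rank sum = 5 + 4 + 2 + 2 + 8 = 21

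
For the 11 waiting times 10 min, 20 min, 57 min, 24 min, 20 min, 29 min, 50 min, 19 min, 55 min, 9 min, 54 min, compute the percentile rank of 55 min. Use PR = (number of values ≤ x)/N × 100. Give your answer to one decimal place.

N = 11.
Strictly below 55: 9. Equal to 55: 1.
PR = 10/11 × 100 = 90.9

90.9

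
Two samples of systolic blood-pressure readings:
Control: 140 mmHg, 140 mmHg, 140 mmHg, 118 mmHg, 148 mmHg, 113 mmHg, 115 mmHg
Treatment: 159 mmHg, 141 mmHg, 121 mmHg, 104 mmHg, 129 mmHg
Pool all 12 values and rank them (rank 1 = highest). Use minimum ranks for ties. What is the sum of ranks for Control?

44

Sorted (descending): 159, 148, 141, 140, 140, 140, 129, 121, 118, 115, 113, 104
The 3 values of 140 occupy positions 4–6 → each gets rank 4.
Control values → pooled ranks: 140→4, 140→4, 140→4, 118→9, 148→2, 113→11, 115→10
Rank sum = 4 + 4 + 4 + 9 + 2 + 11 + 10 = 44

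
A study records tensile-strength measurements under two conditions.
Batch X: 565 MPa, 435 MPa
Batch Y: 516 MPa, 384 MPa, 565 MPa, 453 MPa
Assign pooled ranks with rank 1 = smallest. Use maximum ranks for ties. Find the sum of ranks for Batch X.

8

Sorted (ascending): 384, 435, 453, 516, 565, 565
The 2 values of 565 occupy positions 5–6 → each gets rank 6.
Batch X values → pooled ranks: 565→6, 435→2
Rank sum = 6 + 2 = 8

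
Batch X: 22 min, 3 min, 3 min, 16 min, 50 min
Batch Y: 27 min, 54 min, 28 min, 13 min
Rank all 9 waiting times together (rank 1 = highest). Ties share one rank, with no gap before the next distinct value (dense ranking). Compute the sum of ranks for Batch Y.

Sorted (descending): 54, 50, 28, 27, 22, 16, 13, 3, 3
The 2 values of 3 share dense rank 8.
Remaining distinct values take the next consecutive integers.
Batch Y values → pooled ranks: 27→4, 54→1, 28→3, 13→7
Rank sum = 4 + 1 + 3 + 7 = 15

15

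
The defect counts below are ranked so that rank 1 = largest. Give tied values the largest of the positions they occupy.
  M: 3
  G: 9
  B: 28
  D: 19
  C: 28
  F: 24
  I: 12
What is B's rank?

2

Sorted (descending): 28, 28, 24, 19, 12, 9, 3
The 2 values of 28 occupy positions 1–2 → each gets rank 2.
B has value 28 → rank 2.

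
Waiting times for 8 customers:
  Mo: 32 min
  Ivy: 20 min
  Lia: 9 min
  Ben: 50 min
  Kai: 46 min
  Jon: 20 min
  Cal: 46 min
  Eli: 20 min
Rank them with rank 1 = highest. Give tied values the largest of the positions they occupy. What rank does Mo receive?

Sorted (descending): 50, 46, 46, 32, 20, 20, 20, 9
The 2 values of 46 occupy positions 2–3 → each gets rank 3.
The 3 values of 20 occupy positions 5–7 → each gets rank 7.
Mo has value 32 min → rank 4.

4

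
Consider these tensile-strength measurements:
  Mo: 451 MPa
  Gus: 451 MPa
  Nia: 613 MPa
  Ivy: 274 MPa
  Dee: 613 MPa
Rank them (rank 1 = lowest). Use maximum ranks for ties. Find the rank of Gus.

Sorted (ascending): 274, 451, 451, 613, 613
The 2 values of 451 occupy positions 2–3 → each gets rank 3.
The 2 values of 613 occupy positions 4–5 → each gets rank 5.
Gus has value 451 MPa → rank 3.

3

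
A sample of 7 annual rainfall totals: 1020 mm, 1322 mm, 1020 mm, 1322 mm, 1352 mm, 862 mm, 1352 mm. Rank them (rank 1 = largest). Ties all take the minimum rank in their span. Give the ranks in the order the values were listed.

5, 3, 5, 3, 1, 7, 1

Sorted (descending): 1352, 1352, 1322, 1322, 1020, 1020, 862
The 2 values of 1352 occupy positions 1–2 → each gets rank 1.
The 2 values of 1322 occupy positions 3–4 → each gets rank 3.
The 2 values of 1020 occupy positions 5–6 → each gets rank 5.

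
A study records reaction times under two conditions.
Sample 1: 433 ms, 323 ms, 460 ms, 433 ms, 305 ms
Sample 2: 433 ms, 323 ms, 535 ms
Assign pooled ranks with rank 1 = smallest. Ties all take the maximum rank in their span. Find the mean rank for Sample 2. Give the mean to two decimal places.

5.67

Sorted (ascending): 305, 323, 323, 433, 433, 433, 460, 535
The 2 values of 323 occupy positions 2–3 → each gets rank 3.
The 3 values of 433 occupy positions 4–6 → each gets rank 6.
Sample 2 values → pooled ranks: 433→6, 323→3, 535→8
Mean rank = (6 + 3 + 8) / 3 = 5.67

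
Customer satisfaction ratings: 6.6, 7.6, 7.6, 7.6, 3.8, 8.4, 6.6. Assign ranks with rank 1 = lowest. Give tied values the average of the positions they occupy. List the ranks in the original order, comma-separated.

Sorted (ascending): 3.8, 6.6, 6.6, 7.6, 7.6, 7.6, 8.4
The 2 values of 6.6 occupy positions 2–3 → average rank (2+3)/2 = 2.5.
The 3 values of 7.6 occupy positions 4–6 → average rank 5.

2.5, 5, 5, 5, 1, 7, 2.5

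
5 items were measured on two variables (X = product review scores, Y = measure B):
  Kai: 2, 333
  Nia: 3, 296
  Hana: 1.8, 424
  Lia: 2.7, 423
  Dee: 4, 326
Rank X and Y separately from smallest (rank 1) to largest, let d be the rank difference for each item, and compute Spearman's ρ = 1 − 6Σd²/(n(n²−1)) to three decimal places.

Ranks of variable 1: 2, 4, 1, 3, 5
Ranks of variable 2: 3, 1, 5, 4, 2
d = r₁ − r₂: -1, 3, -4, -1, 3
d²: 1, 9, 16, 1, 9; Σd² = 36
ρ = 1 − 6·36/(5·24) = 1 − 216/120 = -0.800

-0.800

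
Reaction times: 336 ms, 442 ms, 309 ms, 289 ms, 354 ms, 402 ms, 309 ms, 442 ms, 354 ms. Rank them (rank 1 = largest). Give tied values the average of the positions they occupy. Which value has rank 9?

289

Sorted (descending): 442, 442, 402, 354, 354, 336, 309, 309, 289
The 2 values of 442 occupy positions 1–2 → average rank (1+2)/2 = 1.5.
The 2 values of 354 occupy positions 4–5 → average rank (4+5)/2 = 4.5.
The 2 values of 309 occupy positions 7–8 → average rank (7+8)/2 = 7.5.
Rank 9 → value 289.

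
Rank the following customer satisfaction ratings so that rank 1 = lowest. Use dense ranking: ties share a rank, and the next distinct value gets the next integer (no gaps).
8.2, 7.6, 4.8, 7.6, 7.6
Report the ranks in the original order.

3, 2, 1, 2, 2

Sorted (ascending): 4.8, 7.6, 7.6, 7.6, 8.2
The 3 values of 7.6 share dense rank 2.
Remaining distinct values take the next consecutive integers.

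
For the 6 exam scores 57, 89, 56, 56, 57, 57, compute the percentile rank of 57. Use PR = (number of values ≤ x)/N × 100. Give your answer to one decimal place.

83.3

N = 6.
Strictly below 57: 2. Equal to 57: 3.
PR = 5/6 × 100 = 83.3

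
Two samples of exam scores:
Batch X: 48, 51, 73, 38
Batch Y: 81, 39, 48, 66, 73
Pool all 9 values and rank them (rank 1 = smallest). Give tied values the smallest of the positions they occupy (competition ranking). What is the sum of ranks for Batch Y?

Sorted (ascending): 38, 39, 48, 48, 51, 66, 73, 73, 81
The 2 values of 48 occupy positions 3–4 → each gets rank 3.
The 2 values of 73 occupy positions 7–8 → each gets rank 7.
Batch Y values → pooled ranks: 81→9, 39→2, 48→3, 66→6, 73→7
Rank sum = 9 + 2 + 3 + 6 + 7 = 27

27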